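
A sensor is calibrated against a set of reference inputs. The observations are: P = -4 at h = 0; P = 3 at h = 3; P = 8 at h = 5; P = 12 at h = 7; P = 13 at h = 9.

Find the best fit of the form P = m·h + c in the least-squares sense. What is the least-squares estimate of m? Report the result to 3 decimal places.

Normal-equation sums: Σh·h = 164, Σh = 24, Σ1 = 5.
And Σh·P = 250, ΣP = 32.
Normal equations: [[164, 24]; [24, 5]]·[m, c]ᵀ = [250, 32]ᵀ.
Δ = 164·5 − 24² = 244.
m = (250·5 − 24·32)/244 = 241/122; c = (164·32 − 24·250)/244 = -188/61.

m = 1.975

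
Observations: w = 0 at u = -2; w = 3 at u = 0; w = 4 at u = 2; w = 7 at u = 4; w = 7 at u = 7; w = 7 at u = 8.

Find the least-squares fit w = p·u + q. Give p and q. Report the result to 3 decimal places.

Forming XᵀX = [[137, 19]; [19, 6]] and Xᵀw = [141, 28]ᵀ gives XᵀX·[p, q]ᵀ = Xᵀw.
Eliminating q: 6·(row 1) − 19·(row 2) gives 461·p = 6·141 − 19·28 = 314, so p = 314/461.
Then q = (28 − 19·(314/461))/6 = 1157/461.

p = 0.681, q = 2.510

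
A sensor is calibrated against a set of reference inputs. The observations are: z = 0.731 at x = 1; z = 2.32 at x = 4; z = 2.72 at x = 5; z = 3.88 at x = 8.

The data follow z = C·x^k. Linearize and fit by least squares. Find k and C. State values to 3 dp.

k = 0.808, C = 0.738

Linearized form: ln z = k·ln x + ln C. From the 4 transformed points,
Σln x = 5.0752, Σ(ln x)² = 8.8362, Σln z = 2.8847, Σln x·ln z = 5.5965.
Equations: 8.8362·k + 5.0752·ln C = 5.5965;  5.0752·k + 4·ln C = 2.8847.
Slope k = (n·Σln x·ln z − Σln x·Σln z)/(n·Σ(ln x)² − (Σln x)²) = (4·5.5965 − 5.0752·2.8847)/9.5873 = 0.80791; ln C = (Σln z − k·Σln x)/n = -0.30389, so C = exp(-0.30389) = 0.73794.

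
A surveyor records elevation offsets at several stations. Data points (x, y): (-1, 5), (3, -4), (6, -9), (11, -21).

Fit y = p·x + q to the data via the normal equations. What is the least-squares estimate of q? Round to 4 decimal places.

From the data, Σx·x = 167, Σx = 19, Σ1 = 4.
And Σx·y = -302, Σy = -29.
MᵀM·[p, q]ᵀ = Mᵀy becomes [[167, 19]; [19, 4]]·[p, q]ᵀ = [-302, -29]ᵀ.
Eliminating q: 4·(row 1) − 19·(row 2) gives 307·p = 4·(-302) − 19·(-29) = -657, so p = -657/307.
Then q = ((-29) − 19·(-657/307))/4 = 895/307.

q = 2.9153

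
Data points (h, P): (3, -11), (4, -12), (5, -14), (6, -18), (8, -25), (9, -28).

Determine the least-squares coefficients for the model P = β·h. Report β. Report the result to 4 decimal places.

Compute the Gram sums: Σh·h = 231.
And Σh·P = -711.
β = (-711)/231 = -3.07792.

β = -3.0779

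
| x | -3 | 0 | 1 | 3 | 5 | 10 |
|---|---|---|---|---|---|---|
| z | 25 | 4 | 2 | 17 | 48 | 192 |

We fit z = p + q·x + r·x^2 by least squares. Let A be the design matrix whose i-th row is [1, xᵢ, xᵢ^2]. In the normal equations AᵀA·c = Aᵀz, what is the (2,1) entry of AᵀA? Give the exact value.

Row 2 ↔ basis x, column 1 ↔ basis 1, so (AᵀA)_{2,1} = Σᵢ x = (-3)·(1) + (0)·(1) + (1)·(1) + (3)·(1) + (5)·(1) + (10)·(1) = 16.

16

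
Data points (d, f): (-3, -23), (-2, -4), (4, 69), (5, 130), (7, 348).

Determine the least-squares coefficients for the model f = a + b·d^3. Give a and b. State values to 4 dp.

a = 4.3382, b = 1.0026

Normal-equation sums: Σ1 = 5, Σd^3 = 497, Σd^3·d^3 = 138163.
Right-hand side: Σf = 520, Σd^3·f = 140683.
Determinant 5·138163 − 497² = 443806.
a = (520·138163 − 497·140683)/443806 = 1925309/443806; b = (5·140683 − 497·520)/443806 = 444975/443806.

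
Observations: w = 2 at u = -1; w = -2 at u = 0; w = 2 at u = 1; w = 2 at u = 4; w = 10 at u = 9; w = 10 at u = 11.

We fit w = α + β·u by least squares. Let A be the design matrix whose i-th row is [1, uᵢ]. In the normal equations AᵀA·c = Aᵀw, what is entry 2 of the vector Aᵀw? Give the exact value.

Entry 2 ↔ basis u, so (Aᵀw)_{2} = Σᵢ (u)·wᵢ = (-1)·(2) + (0)·(-2) + (1)·(2) + (4)·(2) + (9)·(10) + (11)·(10) = 208.

208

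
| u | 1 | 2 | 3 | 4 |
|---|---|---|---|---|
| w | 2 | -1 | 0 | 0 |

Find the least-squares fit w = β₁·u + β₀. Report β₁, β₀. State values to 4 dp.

β₁ = -0.5000, β₀ = 1.5000

Forming AᵀA = [[30, 10]; [10, 4]] and Aᵀw = [0, 1]ᵀ gives AᵀA·[β₁, β₀]ᵀ = Aᵀw.
det = 30·4 − 10² = 20.
β₁ = (0·4 − 10·1)/20 = -1/2; β₀ = (30·1 − 10·0)/20 = 3/2.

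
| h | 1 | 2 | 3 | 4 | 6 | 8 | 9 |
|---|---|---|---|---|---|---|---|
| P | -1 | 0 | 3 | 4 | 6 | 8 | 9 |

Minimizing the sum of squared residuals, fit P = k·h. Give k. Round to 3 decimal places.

Sums needed: Σh·h = 211.
Moment sums: Σh·P = 205.
AᵀA·[k]ᵀ = AᵀP becomes [[211]]·[k]ᵀ = [205]ᵀ.
k = 205/211 = 0.971564.

k = 0.972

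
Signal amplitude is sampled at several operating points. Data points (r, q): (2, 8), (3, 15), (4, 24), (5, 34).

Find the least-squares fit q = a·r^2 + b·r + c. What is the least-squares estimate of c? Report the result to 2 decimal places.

Sums needed: Σr^2·r^2 = 978, Σr^2·r = 224, Σr^2 = 54, Σr·r = 54, Σr = 14, Σ1 = 4.
And Σr^2·q = 1401, Σr·q = 327, Σq = 81.
Solving the 3×3 system (Gaussian elimination) gives a = 3/4, b = 69/20, c = -39/20.

c = -1.95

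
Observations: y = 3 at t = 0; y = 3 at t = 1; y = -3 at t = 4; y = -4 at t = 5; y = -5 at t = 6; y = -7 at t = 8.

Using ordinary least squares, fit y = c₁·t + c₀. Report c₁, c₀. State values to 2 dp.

With design matrix A, AᵀA = [[142, 24]; [24, 6]] and Aᵀy = [-115, -13]ᵀ.
Δ = 142·6 − 24² = 276.
c₁ = ((-115)·6 − 24·(-13))/276 = -63/46; c₀ = (142·(-13) − 24·(-115))/276 = 457/138.

c₁ = -1.37, c₀ = 3.31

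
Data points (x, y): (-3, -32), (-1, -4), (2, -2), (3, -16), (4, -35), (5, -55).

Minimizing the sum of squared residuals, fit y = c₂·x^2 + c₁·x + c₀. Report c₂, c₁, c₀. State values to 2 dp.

Compute the Gram sums: Σx^2·x^2 = 1060, Σx^2·x = 196, Σx^2 = 64, Σx·x = 64, Σx = 10, Σ1 = 6.
Right-hand side: Σx^2·y = -2379, Σx·y = -367, Σy = -144.
Normal equations: [[1060, 196, 64]; [196, 64, 10]; [64, 10, 6]]·[c₂, c₁, c₀]ᵀ = [-2379, -367, -144]ᵀ.
Solving the 3×3 system (Gaussian elimination) gives c₂ = -659/228, c₁ = 158/57, c₀ = 42/19.

c₂ = -2.89, c₁ = 2.77, c₀ = 2.21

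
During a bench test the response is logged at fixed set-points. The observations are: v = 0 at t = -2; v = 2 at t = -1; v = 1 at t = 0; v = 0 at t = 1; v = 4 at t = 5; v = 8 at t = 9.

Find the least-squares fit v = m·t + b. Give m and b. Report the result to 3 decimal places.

From the data, Σt·t = 112, Σt = 12, Σ1 = 6.
Moment sums: Σt·v = 90, Σv = 15.
Eliminating b: 6·(row 1) − 12·(row 2) gives 528·m = 6·90 − 12·15 = 360, so m = 15/22.
Then b = (15 − 12·(15/22))/6 = 25/22.

m = 0.682, b = 1.136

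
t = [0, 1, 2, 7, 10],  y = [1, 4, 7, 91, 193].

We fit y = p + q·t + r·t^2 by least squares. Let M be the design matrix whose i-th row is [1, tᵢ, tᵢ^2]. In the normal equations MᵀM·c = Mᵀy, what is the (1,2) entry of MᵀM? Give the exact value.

Row 1 ↔ basis 1, column 2 ↔ basis t, so (MᵀM)_{1,2} = Σᵢ t = (1)·(0) + (1)·(1) + (1)·(2) + (1)·(7) + (1)·(10) = 20.

20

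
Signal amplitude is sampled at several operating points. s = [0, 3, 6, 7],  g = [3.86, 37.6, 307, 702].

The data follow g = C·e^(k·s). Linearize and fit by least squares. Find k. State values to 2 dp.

k = 0.74

Linearized form: ln g = k·s + ln C. From the 4 transformed points,
Σs = 16.0000, Σ(s)² = 94.0000, Σln g = 17.2585, Σs·ln g = 91.1196.
Equations: 94.0000·k + 16.0000·ln C = 91.1196;  16.0000·k + 4·ln C = 17.2585.
Slope k = (n·Σs·ln g − Σs·Σln g)/(n·Σ(s)² − (Σs)²) = (4·91.1196 − 16.0000·17.2585)/120.0000 = 0.73619; ln C = (Σln g − k·Σs)/n = 1.36984.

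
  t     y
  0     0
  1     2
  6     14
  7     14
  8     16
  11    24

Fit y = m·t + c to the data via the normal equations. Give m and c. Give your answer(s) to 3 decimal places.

m = 2.134, c = -0.071

The normal equations are: 271·m + 33·c = 576;  33·m + 6·c = 70.
(Σt·t = 271, Σt = 33, Σ1 = 6, Σt·y = 576, Σy = 70.)
Δ = 271·6 − 33² = 537.
m = (576·6 − 33·70)/537 = 382/179; c = (271·70 − 33·576)/537 = -38/537.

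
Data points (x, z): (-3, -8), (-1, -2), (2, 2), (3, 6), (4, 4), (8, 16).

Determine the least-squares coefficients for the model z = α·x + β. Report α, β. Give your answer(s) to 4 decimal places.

Forming AᵀA = [[103, 13]; [13, 6]] and Aᵀz = [192, 18]ᵀ gives AᵀA·[α, β]ᵀ = Aᵀz.
Eliminating β: 6·(row 1) − 13·(row 2) gives 449·α = 6·192 − 13·18 = 918, so α = 918/449.
Then β = (18 − 13·(918/449))/6 = -642/449.

α = 2.0445, β = -1.4298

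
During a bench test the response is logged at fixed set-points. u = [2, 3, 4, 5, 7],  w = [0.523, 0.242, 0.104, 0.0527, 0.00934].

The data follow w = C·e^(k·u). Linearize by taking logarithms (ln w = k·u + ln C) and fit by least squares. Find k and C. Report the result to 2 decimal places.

k = -0.80, C = 2.65

Taking logs, ln w = k·u + ln C, so regress ln w on u.
Σu = 21.0000, Σ(u)² = 103.0000, Σln w = -11.9469, Σu·ln w = -62.0361.
Normal system: [[103.0000, 21.0000]; [21.0000, 5]]·[k, ln C]ᵀ = [-62.0361, -11.9469]ᵀ.
Slope k = (n·Σu·ln w − Σu·Σln w)/(n·Σ(u)² − (Σu)²) = (5·-62.0361 − 21.0000·-11.9469)/74.0000 = -0.80128; ln C = (Σln w − k·Σu)/n = 0.97598, so C = exp(0.97598) = 2.65378.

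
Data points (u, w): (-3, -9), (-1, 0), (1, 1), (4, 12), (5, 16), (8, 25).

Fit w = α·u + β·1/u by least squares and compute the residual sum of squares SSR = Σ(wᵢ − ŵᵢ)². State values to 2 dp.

From the data, Σu·u = 116, Σu·1/u = 6, Σ1/u·1/u = 32101/14400.
And Σu·w = 356, Σ1/u·w = 533/40.
Eliminating β: (32101/14400)·(row 1) − 6·(row 2) gives (801329/3600)·α = (32101/14400)·356 − 6·(533/40) = 2569169/3600, so α = 2569169/801329.
Then β = ((533/40) − 6·(2569169/801329))/(32101/14400) = -2125080/801329.
Residuals: -212814/801329, 444089/801329, 357240/801329, -129458/801329, 23555/47137, -254492/801329; SSR = 763730/801329.

SSR = 0.95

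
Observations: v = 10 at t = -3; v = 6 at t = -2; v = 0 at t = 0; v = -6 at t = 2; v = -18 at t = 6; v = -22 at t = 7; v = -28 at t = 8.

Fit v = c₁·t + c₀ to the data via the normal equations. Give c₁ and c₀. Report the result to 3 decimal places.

With design matrix X, XᵀX = [[166, 18]; [18, 7]] and Xᵀv = [-540, -58]ᵀ.
Eliminating c₀: 7·(row 1) − 18·(row 2) gives 838·c₁ = 7·(-540) − 18·(-58) = -2736, so c₁ = -1368/419.
Then c₀ = ((-58) − 18·(-1368/419))/7 = 46/419.

c₁ = -3.265, c₀ = 0.110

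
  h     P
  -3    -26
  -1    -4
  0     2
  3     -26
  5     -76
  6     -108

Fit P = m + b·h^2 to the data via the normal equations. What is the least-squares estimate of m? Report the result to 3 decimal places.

m = 0.788

With design matrix M, MᵀM = [[6, 80]; [80, 2084]] and MᵀP = [-238, -6260]ᵀ.
Δ = 6·2084 − 80² = 6104.
m = ((-238)·2084 − 80·(-6260))/6104 = 601/763; b = (6·(-6260) − 80·(-238))/6104 = -2315/763.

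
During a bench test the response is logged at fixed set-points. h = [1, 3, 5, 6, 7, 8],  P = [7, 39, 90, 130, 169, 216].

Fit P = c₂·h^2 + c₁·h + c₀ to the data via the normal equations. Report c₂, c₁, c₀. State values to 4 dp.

MᵀM·[c₂, c₁, c₀]ᵀ = MᵀP reads: 8500·c₂ + 1224·c₁ + 184·c₀ = 29393;  1224·c₂ + 184·c₁ + 30·c₀ = 4265;  184·c₂ + 30·c₁ + 6·c₀ = 651.
Solving the 3×3 system (Gaussian elimination) gives c₂ = 20319/7100, c₁ = 7309/1775, c₀ = 527/3550.

c₂ = 2.8618, c₁ = 4.1177, c₀ = 0.1485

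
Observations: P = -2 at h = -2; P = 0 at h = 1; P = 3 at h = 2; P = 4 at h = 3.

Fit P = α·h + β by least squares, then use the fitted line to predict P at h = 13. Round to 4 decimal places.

P̂ = 15.8214

Sums needed: Σh·h = 18, Σh = 4, Σ1 = 4.
For XᵀP: Σh·P = 22, ΣP = 5.
So XᵀX·[α, β]ᵀ = XᵀP: [[18, 4]; [4, 4]]·[α, β]ᵀ = [22, 5]ᵀ.
Eliminating β: 4·(row 1) − 4·(row 2) gives 56·α = 4·22 − 4·5 = 68, so α = 17/14.
Then β = (5 − 4·(17/14))/4 = 1/28.
At h = 13: P̂ = (17/14)·(13) + (1/28)·(1) = 443/28.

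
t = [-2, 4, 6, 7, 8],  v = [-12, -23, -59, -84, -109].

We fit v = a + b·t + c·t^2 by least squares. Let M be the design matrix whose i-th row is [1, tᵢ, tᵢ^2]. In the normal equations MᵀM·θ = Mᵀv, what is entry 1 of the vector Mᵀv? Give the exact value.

Entry 1 ↔ basis 1, so (Mᵀv)_{1} = Σᵢ vᵢ = (1)·(-12) + (1)·(-23) + (1)·(-59) + (1)·(-84) + (1)·(-109) = -287.

-287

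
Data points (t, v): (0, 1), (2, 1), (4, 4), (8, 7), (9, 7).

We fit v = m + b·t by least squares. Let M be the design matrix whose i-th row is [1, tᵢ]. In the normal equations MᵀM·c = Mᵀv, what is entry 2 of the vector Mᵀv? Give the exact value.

Entry 2 ↔ basis t, so (Mᵀv)_{2} = Σᵢ (t)·vᵢ = (0)·(1) + (2)·(1) + (4)·(4) + (8)·(7) + (9)·(7) = 137.

137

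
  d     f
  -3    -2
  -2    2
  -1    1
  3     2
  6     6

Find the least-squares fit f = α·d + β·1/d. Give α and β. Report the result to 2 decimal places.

α = 0.99, β = -3.08

Sums needed: Σd·d = 59, Σd·1/d = 5, Σ1/d·1/d = 3/2.
Moment sums: Σd·f = 43, Σ1/d·f = 1/3.
Normal equations: [[59, 5]; [5, 3/2]]·[α, β]ᵀ = [43, 1/3]ᵀ.
Eliminating β: (3/2)·(row 1) − 5·(row 2) gives (127/2)·α = (3/2)·43 − 5·(1/3) = 377/6, so α = 377/381.
Then β = ((1/3) − 5·(377/381))/(3/2) = -1172/381.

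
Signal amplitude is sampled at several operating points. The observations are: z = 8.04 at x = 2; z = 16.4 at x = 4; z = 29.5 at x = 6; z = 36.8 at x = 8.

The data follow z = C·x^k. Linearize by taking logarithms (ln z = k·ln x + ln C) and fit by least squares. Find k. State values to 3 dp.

k = 1.128

Linearized form: ln z = k·ln x + ln C. From the 4 transformed points,
Σln x = 5.9506, Σ(ln x)² = 9.9367, Σln z = 11.8716, Σln x·ln z = 18.8841.
Normal system: [[9.9367, 5.9506]; [5.9506, 4]]·[k, ln C]ᵀ = [18.8841, 11.8716]ᵀ.
Slope k = (n·Σln x·ln z − Σln x·Σln z)/(n·Σ(ln x)² − (Σln x)²) = (4·18.8841 − 5.9506·11.8716)/4.3368 = 1.12819; ln C = (Σln z − k·Σln x)/n = 1.28953.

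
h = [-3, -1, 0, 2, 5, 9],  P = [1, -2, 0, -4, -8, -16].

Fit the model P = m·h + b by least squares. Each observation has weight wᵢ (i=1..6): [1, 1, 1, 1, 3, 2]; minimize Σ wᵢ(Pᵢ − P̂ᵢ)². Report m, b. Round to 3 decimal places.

Sums needed: Σwᵢ·h·h = 251, Σwᵢ·h = 31, Σwᵢ·1 = 9.
And Σwᵢ·h·P = -417, Σwᵢ·P = -61.
So MᵀWM·[m, b]ᵀ = MᵀWP: [[251, 31]; [31, 9]]·[m, b]ᵀ = [-417, -61]ᵀ.
det = 251·9 − 31² = 1298.
m = ((-417)·9 − 31·(-61))/1298 = -931/649; b = (251·(-61) − 31·(-417))/1298 = -1192/649.

m = -1.435, b = -1.837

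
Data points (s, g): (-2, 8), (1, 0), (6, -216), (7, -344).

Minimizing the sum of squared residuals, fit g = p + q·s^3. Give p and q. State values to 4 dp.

Entries of MᵀM: Σ1 = 4, Σs^3 = 552, Σs^3·s^3 = 164370.
Right-hand side: Σg = -552, Σs^3·g = -164712.
MᵀM·[p, q]ᵀ = Mᵀg becomes [[4, 552]; [552, 164370]]·[p, q]ᵀ = [-552, -164712]ᵀ.
Eliminating q: 164370·(row 1) − 552·(row 2) gives 352776·p = 164370·(-552) − 552·(-164712) = 188784, so p = 7866/14699.
Then q = ((-164712) − 552·(7866/14699))/164370 = -14756/14699.

p = 0.5351, q = -1.0039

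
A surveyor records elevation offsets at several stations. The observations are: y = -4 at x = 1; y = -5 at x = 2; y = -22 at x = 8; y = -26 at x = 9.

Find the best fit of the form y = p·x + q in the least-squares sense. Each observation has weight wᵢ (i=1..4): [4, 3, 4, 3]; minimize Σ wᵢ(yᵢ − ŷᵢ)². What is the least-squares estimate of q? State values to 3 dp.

q = -0.517

From the data, Σwᵢ·x·x = 515, Σwᵢ·x = 69, Σwᵢ·1 = 14.
And Σwᵢ·x·y = -1452, Σwᵢ·y = -197.
Normal equations: [[515, 69]; [69, 14]]·[p, q]ᵀ = [-1452, -197]ᵀ.
Δ = 515·14 − 69² = 2449.
p = ((-1452)·14 − 69·(-197))/2449 = -6735/2449; q = (515·(-197) − 69·(-1452))/2449 = -1267/2449.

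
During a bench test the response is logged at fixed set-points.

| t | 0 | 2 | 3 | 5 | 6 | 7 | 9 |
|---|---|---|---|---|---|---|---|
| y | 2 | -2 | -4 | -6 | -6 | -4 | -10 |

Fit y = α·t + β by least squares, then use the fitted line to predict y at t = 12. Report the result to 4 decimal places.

ŷ = -12.3762

The normal system AᵀA·[α, β]ᵀ = Aᵀy is [[204, 32]; [32, 7]]·[α, β]ᵀ = [-200, -30]ᵀ.
Determinant 204·7 − 32² = 404.
α = ((-200)·7 − 32·(-30))/404 = -110/101; β = (204·(-30) − 32·(-200))/404 = 70/101.
At t = 12: ŷ = (-110/101)·(12) + (70/101)·(1) = -1250/101.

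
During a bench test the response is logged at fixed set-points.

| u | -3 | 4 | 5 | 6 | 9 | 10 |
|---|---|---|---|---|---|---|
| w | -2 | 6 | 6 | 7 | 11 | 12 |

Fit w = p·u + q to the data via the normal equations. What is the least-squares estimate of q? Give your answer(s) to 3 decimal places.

q = 1.137

With design matrix X, XᵀX = [[267, 31]; [31, 6]] and Xᵀw = [321, 40]ᵀ.
Determinant 267·6 − 31² = 641.
p = (321·6 − 31·40)/641 = 686/641; q = (267·40 − 31·321)/641 = 729/641.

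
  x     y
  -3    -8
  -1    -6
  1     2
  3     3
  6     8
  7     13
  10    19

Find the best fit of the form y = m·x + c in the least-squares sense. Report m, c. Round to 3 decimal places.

Forming AᵀA = [[205, 23]; [23, 7]] and Aᵀy = [370, 31]ᵀ gives AᵀA·[m, c]ᵀ = Aᵀy.
Determinant 205·7 − 23² = 906.
m = (370·7 − 23·31)/906 = 1877/906; c = (205·31 − 23·370)/906 = -2155/906.

m = 2.072, c = -2.379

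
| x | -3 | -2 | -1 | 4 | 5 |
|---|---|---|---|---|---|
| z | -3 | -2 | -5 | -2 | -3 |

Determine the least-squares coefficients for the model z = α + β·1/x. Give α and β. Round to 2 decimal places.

α = -2.55, β = 1.62

From the data, Σ1 = 5, Σ1/x = -83/60, Σ1/x·1/x = 5269/3600.
And Σz = -15, Σ1/x·z = 59/10.
So MᵀM·[α, β]ᵀ = Mᵀz: [[5, -83/60]; [-83/60, 5269/3600]]·[α, β]ᵀ = [-15, 59/10]ᵀ.
det = 5·(5269/3600) − (-83/60)² = 1216/225.
α = ((-15)·(5269/3600) − (-83/60)·(59/10))/(1216/225) = -49653/19456; β = (5·(59/10) − (-83/60)·(-15))/(1216/225) = 7875/4864.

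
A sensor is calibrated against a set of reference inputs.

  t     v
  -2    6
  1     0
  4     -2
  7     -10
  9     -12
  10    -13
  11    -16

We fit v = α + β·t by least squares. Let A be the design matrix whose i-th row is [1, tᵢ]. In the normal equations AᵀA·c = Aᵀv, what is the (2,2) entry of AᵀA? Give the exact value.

372

Row 2 ↔ basis t, column 2 ↔ basis t, so (AᵀA)_{2,2} = Σᵢ (t)·(t) = (-2)·(-2) + (1)·(1) + (4)·(4) + (7)·(7) + (9)·(9) + (10)·(10) + (11)·(11) = 372.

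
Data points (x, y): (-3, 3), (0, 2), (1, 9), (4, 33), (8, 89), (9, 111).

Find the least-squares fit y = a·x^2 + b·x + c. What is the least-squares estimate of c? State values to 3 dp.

Normal-equation sums: Σx^2·x^2 = 10995, Σx^2·x = 1279, Σx^2 = 171, Σx·x = 171, Σx = 19, Σ1 = 6.
Right-hand side: Σx^2·y = 15251, Σx·y = 1843, Σy = 247.
MᵀM·[a, b, c]ᵀ = Mᵀy becomes [[10995, 1279, 171]; [1279, 171, 19]; [171, 19, 6]]·[a, b, c]ᵀ = [15251, 1843, 247]ᵀ.
Inverting the 3×3 Gram matrix, [a, b, c]ᵀ = [38323/40368, 43791/13456, 38399/10092]ᵀ.

c = 3.805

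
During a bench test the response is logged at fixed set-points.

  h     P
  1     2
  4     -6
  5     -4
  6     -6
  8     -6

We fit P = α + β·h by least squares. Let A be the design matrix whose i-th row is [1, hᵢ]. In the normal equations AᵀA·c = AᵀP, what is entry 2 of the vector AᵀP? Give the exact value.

Entry 2 ↔ basis h, so (AᵀP)_{2} = Σᵢ (h)·Pᵢ = (1)·(2) + (4)·(-6) + (5)·(-4) + (6)·(-6) + (8)·(-6) = -126.

-126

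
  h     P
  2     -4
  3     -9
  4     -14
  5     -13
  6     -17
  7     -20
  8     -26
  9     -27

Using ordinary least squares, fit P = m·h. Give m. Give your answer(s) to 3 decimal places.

The normal equations are: 284·m = -849.
(Σh·h = 284, Σh·P = -849.)
Hence m = -849 / 284 ≈ -2.98944.

m = -2.989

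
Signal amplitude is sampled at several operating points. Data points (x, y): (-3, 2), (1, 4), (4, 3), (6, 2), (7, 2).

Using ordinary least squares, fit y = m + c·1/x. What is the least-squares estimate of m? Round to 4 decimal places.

m = 2.1968

Normal-equation sums: Σ1 = 5, Σ1/x = 103/84, Σ1/x·1/x = 8621/7056.
And Σy = 13, Σ1/x·y = 395/84.
AᵀA·[m, c]ᵀ = Aᵀy becomes [[5, 103/84]; [103/84, 8621/7056]]·[m, c]ᵀ = [13, 395/84]ᵀ.
det = 5·(8621/7056) − (103/84)² = 677/147.
m = (13·(8621/7056) − (103/84)·(395/84))/(677/147) = 5949/2708; c = (5·(395/84) − (103/84)·13)/(677/147) = 1113/677.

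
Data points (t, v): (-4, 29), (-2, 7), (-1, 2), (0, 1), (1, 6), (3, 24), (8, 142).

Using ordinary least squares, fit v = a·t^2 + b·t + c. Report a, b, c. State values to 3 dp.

a = 2.026, b = 1.343, c = 1.693

Entries of MᵀM: Σt^2·t^2 = 4451, Σt^2·t = 467, Σt^2 = 95, Σt·t = 95, Σt = 5, Σ1 = 7.
Right-hand side: Σt^2·v = 9804, Σt·v = 1082, Σv = 211.
Normal equations: [[4451, 467, 95]; [467, 95, 5]; [95, 5, 7]]·[a, b, c]ᵀ = [9804, 1082, 211]ᵀ.
Solving the 3×3 system (Gaussian elimination) gives a = 919931/454146, b = 55439/41286, c = 128148/75691.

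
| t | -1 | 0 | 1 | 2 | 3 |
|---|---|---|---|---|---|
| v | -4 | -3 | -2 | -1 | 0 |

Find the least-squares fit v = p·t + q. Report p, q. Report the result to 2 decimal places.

p = 1.00, q = -3.00

Normal-equation sums: Σt·t = 15, Σt = 5, Σ1 = 5.
Moment sums: Σt·v = 0, Σv = -10.
Normal equations: [[15, 5]; [5, 5]]·[p, q]ᵀ = [0, -10]ᵀ.
Δ = 15·5 − 5² = 50.
p = (0·5 − 5·(-10))/50 = 1; q = (15·(-10) − 5·0)/50 = -3.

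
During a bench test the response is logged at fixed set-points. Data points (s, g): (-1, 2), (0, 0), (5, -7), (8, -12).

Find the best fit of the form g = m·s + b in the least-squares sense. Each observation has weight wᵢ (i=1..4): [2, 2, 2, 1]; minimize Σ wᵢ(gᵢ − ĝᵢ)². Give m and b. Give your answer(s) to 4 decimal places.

Compute the Gram sums: Σwᵢ·s·s = 116, Σwᵢ·s = 16, Σwᵢ·1 = 7.
Right-hand side: Σwᵢ·s·g = -170, Σwᵢ·g = -22.
Determinant 116·7 − 16² = 556.
m = ((-170)·7 − 16·(-22))/556 = -419/278; b = (116·(-22) − 16·(-170))/556 = 42/139.

m = -1.5072, b = 0.3022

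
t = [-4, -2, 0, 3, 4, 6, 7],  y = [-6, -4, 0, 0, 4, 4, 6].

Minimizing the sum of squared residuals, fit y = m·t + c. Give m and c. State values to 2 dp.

m = 1.04, c = -1.51

Entries of MᵀM: Σt·t = 130, Σt = 14, Σ1 = 7.
Moment sums: Σt·y = 114, Σy = 4.
det = 130·7 − 14² = 714.
m = (114·7 − 14·4)/714 = 53/51; c = (130·4 − 14·114)/714 = -538/357.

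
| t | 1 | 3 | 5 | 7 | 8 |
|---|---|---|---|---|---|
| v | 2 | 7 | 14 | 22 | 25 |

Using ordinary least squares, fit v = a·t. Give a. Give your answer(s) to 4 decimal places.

a = 3.0203

Entries of XᵀX: Σt·t = 148.
And Σt·v = 447.
Normal equations: [[148]]·[a]ᵀ = [447]ᵀ.
a = 447/148 = 3.02027.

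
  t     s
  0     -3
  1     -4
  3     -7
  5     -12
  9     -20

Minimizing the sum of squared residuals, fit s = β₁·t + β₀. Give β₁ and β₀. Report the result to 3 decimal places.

Compute the Gram sums: Σt·t = 116, Σt = 18, Σ1 = 5.
Moment sums: Σt·s = -265, Σs = -46.
MᵀM·[β₁, β₀]ᵀ = Mᵀs becomes [[116, 18]; [18, 5]]·[β₁, β₀]ᵀ = [-265, -46]ᵀ.
Eliminating β₀: 5·(row 1) − 18·(row 2) gives 256·β₁ = 5·(-265) − 18·(-46) = -497, so β₁ = -497/256.
Then β₀ = ((-46) − 18·(-497/256))/5 = -283/128.

β₁ = -1.941, β₀ = -2.211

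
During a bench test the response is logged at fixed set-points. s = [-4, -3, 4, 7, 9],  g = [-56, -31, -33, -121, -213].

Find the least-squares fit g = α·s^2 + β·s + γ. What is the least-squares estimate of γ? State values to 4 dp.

γ = 4.1624

With design matrix M, MᵀM = [[9555, 1045, 171]; [1045, 171, 13]; [171, 13, 5]] and Mᵀg = [-24885, -2579, -454]ᵀ.
Row-reducing yields α = -277641/92558, β = 135729/46279, γ = 385265/92558.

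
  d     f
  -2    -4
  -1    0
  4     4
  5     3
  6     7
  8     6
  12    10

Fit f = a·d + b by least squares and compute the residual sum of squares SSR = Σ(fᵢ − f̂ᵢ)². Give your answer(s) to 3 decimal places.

From the data, Σd·d = 290, Σd = 32, Σ1 = 7.
Moment sums: Σd·f = 249, Σf = 26.
Normal equations: [[290, 32]; [32, 7]]·[a, b]ᵀ = [249, 26]ᵀ.
Determinant 290·7 − 32² = 1006.
a = (249·7 − 32·26)/1006 = 911/1006; b = (290·26 − 32·249)/1006 = -214/503.
Residuals: -887/503, 1339/1006, 404/503, -1109/1006, 1002/503, -412/503, -222/503; SSR = 11645/1006.

SSR = 11.576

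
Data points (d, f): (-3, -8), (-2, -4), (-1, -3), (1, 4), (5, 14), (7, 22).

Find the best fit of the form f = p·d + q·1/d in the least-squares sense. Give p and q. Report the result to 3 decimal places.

Entries of AᵀA: Σd·d = 89, Σd·1/d = 6, Σ1/d·1/d = 106789/44100.
And Σd·f = 263, Σ1/d·f = 1849/105.
AᵀA·[p, q]ᵀ = Aᵀf becomes [[89, 6]; [6, 106789/44100]]·[p, q]ᵀ = [263, 1849/105]ᵀ.
Δ = 89·(106789/44100) − 6² = 7916621/44100.
p = (263·(106789/44100) − 6·(1849/105))/(7916621/44100) = 23426027/7916621; q = (89·(1849/105) − 6·263)/(7916621/44100) = -474180/7916621.

p = 2.959, q = -0.060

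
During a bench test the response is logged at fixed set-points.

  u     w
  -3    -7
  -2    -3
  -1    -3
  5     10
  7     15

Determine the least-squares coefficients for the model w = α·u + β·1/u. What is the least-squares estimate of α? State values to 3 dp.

α = 2.079

Compute the Gram sums: Σu·u = 88, Σu·1/u = 5, Σ1/u·1/u = 62689/44100.
For Aᵀw: Σu·w = 185, Σ1/u·w = 461/42.
Normal equations: [[88, 5]; [5, 62689/44100]]·[α, β]ᵀ = [185, 461/42]ᵀ.
Δ = 88·(62689/44100) − 5² = 1103533/11025.
α = (185·(62689/44100) − 5·(461/42))/(1103533/11025) = 9177215/4414132; β = (88·(461/42) − 5·185)/(1103533/11025) = 450975/1103533.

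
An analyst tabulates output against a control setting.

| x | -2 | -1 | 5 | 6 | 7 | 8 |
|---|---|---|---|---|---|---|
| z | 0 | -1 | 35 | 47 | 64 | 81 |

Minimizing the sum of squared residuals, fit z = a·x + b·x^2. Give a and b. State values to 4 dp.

a = 1.8465, b = 1.0307

Setting ∂/∂a … = 0 gives: 179·a + 1187·b = 1554;  1187·a + 8435·b = 10886.
(Σx·x = 179, Σx·x^2 = 1187, Σx^2·x^2 = 8435, Σx·z = 1554, Σx^2·z = 10886.)
Eliminating b: 8435·(row 1) − 1187·(row 2) gives 100896·a = 8435·1554 − 1187·10886 = 186308, so a = 46577/25224.
Then b = (10886 − 1187·(46577/25224))/8435 = 25999/25224.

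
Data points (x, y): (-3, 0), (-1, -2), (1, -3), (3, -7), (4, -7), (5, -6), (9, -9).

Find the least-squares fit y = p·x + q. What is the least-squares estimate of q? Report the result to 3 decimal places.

With design matrix A, AᵀA = [[142, 18]; [18, 7]] and Aᵀy = [-161, -34]ᵀ.
det = 142·7 − 18² = 670.
p = ((-161)·7 − 18·(-34))/670 = -103/134; q = (142·(-34) − 18·(-161))/670 = -193/67.

q = -2.881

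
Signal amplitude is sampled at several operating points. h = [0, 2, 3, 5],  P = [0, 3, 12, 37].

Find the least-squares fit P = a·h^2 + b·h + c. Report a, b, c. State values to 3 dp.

The normal system XᵀX·[a, b, c]ᵀ = XᵀP is [[722, 160, 38]; [160, 38, 10]; [38, 10, 4]]·[a, b, c]ᵀ = [1045, 227, 52]ᵀ.
Inverting the 3×3 Gram matrix, [a, b, c]ᵀ = [11/6, -133/78, -2/13]ᵀ.

a = 1.833, b = -1.705, c = -0.154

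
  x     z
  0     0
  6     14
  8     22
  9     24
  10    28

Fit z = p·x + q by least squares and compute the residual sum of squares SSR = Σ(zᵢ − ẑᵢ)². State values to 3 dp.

SSR = 5.519

The normal equations are: 281·p + 33·q = 756;  33·p + 5·q = 88.
det = 281·5 − 33² = 316.
p = (756·5 − 33·88)/316 = 219/79; q = (281·88 − 33·756)/316 = -55/79.
Residuals: 55/79, -153/79, 41/79, -20/79, 77/79; SSR = 436/79.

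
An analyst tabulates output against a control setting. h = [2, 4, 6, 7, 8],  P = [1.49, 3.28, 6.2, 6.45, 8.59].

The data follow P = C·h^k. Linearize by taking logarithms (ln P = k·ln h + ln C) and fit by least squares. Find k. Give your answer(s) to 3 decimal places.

k = 1.249

With ln Pᵢ as the transformed response and ln hᵢ as the regressor:
Σln h = 7.8966, Σ(ln h)² = 13.7233, Σln P = 7.4258, Σln h·ln P = 13.2916.
Normal system: [[13.7233, 7.8966]; [7.8966, 5]]·[k, ln C]ᵀ = [13.2916, 7.4258]ᵀ.
Solving (det = 6.2610): k = 1.24894, ln C = -0.48729.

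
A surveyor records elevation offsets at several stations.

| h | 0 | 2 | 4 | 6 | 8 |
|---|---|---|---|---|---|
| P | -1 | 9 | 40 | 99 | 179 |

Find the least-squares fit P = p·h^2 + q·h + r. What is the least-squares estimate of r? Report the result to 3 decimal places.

Forming XᵀX = [[5664, 800, 120]; [800, 120, 20]; [120, 20, 5]] and XᵀP = [15696, 2204, 326]ᵀ gives XᵀX·[p, q, r]ᵀ = XᵀP.
Row-reducing yields p = 3, q = -3/2, r = -4/5.

r = -0.800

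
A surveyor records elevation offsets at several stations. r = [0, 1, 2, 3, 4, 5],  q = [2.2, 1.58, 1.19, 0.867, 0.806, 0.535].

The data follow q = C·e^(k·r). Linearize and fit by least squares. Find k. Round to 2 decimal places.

k = -0.27

Let Y = ln q. Fitting Y = k·r + ln C by least squares:
Over the data: Σr = 15.0000, Σ(r)² = 55.0000, Σln q = 0.4360, Σr·ln q = -3.6129.
Normal system: [[55.0000, 15.0000]; [15.0000, 6]]·[k, ln C]ᵀ = [-3.6129, 0.4360]ᵀ.
Solving (det = 105.0000): k = -0.26873, ln C = 0.74449.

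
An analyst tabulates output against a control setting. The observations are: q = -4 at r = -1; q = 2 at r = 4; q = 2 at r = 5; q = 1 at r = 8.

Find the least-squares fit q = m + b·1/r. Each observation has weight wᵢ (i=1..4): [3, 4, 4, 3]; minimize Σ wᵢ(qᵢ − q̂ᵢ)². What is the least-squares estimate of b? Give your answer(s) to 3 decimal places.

b = 4.808

Sums needed: Σwᵢ·1 = 14, Σwᵢ·1/r = -33/40, Σwᵢ·1/r·1/r = 5531/1600.
Right-hand side: Σwᵢ·q = 7, Σwᵢ·1/r·q = 639/40.
So MᵀWM·[m, b]ᵀ = MᵀWq: [[14, -33/40]; [-33/40, 5531/1600]]·[m, b]ᵀ = [7, 639/40]ᵀ.
Determinant 14·(5531/1600) − (-33/40)² = 15269/320.
m = (7·(5531/1600) − (-33/40)·(639/40))/(15269/320) = 59804/76345; b = (14·(639/40) − (-33/40)·7)/(15269/320) = 73416/15269.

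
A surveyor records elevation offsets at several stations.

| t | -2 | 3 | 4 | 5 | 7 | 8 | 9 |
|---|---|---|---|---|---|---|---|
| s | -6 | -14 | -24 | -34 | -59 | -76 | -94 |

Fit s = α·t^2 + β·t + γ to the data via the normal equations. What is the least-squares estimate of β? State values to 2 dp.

Entries of XᵀX: Σt^2·t^2 = 14036, Σt^2·t = 1792, Σt^2 = 248, Σt·t = 248, Σt = 34, Σ1 = 7.
For Xᵀs: Σt^2·s = -16753, Σt·s = -2163, Σs = -307.
So XᵀX·[α, β, γ]ᵀ = Xᵀs: [[14036, 1792, 248]; [1792, 248, 34]; [248, 34, 7]]·[α, β, γ]ᵀ = [-16753, -2163, -307]ᵀ.
Row-reducing yields α = -23059/22476, β = -18769/22476, γ = -12937/3746.

β = -0.84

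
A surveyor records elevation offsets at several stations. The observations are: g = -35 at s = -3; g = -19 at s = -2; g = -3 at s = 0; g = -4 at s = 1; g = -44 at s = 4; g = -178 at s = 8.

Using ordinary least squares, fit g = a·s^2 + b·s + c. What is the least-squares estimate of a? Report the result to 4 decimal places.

Forming XᵀX = [[4450, 542, 94]; [542, 94, 8]; [94, 8, 6]] and Xᵀg = [-12491, -1461, -283]ᵀ gives XᵀX·[a, b, c]ᵀ = Xᵀg.
Solving the 3×3 system (Gaussian elimination) gives a = -2639/894, b = 98089/55875, c = -60734/18625.

a = -2.9519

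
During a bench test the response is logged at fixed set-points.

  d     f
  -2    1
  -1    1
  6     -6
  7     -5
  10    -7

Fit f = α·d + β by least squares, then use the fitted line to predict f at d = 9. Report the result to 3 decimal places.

Entries of AᵀA: Σd·d = 190, Σd = 20, Σ1 = 5.
For Aᵀf: Σd·f = -144, Σf = -16.
Normal equations: [[190, 20]; [20, 5]]·[α, β]ᵀ = [-144, -16]ᵀ.
Δ = 190·5 − 20² = 550.
α = ((-144)·5 − 20·(-16))/550 = -8/11; β = (190·(-16) − 20·(-144))/550 = -16/55.
At d = 9: f̂ = (-8/11)·(9) + (-16/55)·(1) = -376/55.

f̂ = -6.836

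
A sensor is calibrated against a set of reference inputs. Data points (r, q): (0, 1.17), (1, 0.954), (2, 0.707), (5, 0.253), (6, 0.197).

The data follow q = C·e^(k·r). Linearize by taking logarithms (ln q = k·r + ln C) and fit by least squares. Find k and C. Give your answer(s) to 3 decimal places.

k = -0.310, C = 1.246

Let Y = ln q. Fitting Y = k·r + ln C by least squares:
Σr = 14.0000, Σ(r)² = 66.0000, Σln q = -3.2357, Σr·ln q = -17.3597.
Equations: 66.0000·k + 14.0000·ln C = -17.3597;  14.0000·k + 5·ln C = -3.2357.
Slope k = (n·Σr·ln q − Σr·Σln q)/(n·Σ(r)² − (Σr)²) = (5·-17.3597 − 14.0000·-3.2357)/134.0000 = -0.30969; ln C = (Σln q − k·Σr)/n = 0.21998, so C = exp(0.21998) = 1.24605.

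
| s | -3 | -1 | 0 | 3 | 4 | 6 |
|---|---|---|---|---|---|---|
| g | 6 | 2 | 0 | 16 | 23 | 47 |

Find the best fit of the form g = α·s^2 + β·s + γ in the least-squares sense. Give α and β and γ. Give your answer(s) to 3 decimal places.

α = 1.021, β = 1.478, γ = 1.374

From the data, Σs^2·s^2 = 1715, Σs^2·s = 279, Σs^2 = 71, Σs·s = 71, Σs = 9, Σ1 = 6.
And Σs^2·g = 2260, Σs·g = 402, Σg = 94.
MᵀM·[α, β, γ]ᵀ = Mᵀg becomes [[1715, 279, 71]; [279, 71, 9]; [71, 9, 6]]·[α, β, γ]ᵀ = [2260, 402, 94]ᵀ.
Row-reducing yields α = 547/536, β = 91077/61640, γ = 42351/30820.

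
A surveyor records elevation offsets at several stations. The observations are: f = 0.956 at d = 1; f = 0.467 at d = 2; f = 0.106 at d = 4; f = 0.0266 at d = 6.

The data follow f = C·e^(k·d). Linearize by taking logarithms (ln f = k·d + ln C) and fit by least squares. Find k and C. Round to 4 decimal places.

Linearized form: ln f = k·d + ln C. From the 4 transformed points,
XᵀX = [[57.0000, 13.0000]; [13.0000, 4]], rhs = [-32.3062, -6.6776]ᵀ  (here Σd = 13.0000, Σ(d)² = 57.0000, Σln f = -6.6776, Σd·ln f = -32.3062).
Solving (det = 59.0000): k = -0.71892, ln C = 0.66709, so C = exp(0.66709) = 1.94855.

k = -0.7189, C = 1.9486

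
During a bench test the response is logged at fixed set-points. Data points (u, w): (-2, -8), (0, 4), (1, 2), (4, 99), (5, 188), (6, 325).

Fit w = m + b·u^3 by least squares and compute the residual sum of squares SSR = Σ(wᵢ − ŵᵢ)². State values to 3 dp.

SSR = 9.858

Entries of XᵀX: Σ1 = 6, Σu^3 = 398, Σu^3·u^3 = 66442.
And Σw = 610, Σu^3·w = 100102.
XᵀX·[m, b]ᵀ = Xᵀw becomes [[6, 398]; [398, 66442]]·[m, b]ᵀ = [610, 100102]ᵀ.
det = 6·66442 − 398² = 240248.
m = (610·66442 − 398·100102)/240248 = 86128/30031; b = (6·100102 − 398·610)/240248 = 44729/30031.
Residuals: 31456/30031, 33996/30031, -70795/30031, 24285/30031, -31425/30031, 12483/30031; SSR = 296036/30031.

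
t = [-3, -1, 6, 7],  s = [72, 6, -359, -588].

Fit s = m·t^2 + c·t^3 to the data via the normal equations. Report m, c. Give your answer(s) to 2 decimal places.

m = 2.03, c = -2.00

The normal system AᵀA·[m, c]ᵀ = Aᵀs is [[3779, 24339]; [24339, 165035]]·[m, c]ᵀ = [-41082, -281178]ᵀ.
Eliminating c: 165035·(row 1) − 24339·(row 2) gives 31280344·m = 165035·(-41082) − 24339·(-281178) = 63623472, so m = 7952934/3910043.
Then c = ((-281178) − 24339·(7952934/3910043))/165035 = -7834608/3910043.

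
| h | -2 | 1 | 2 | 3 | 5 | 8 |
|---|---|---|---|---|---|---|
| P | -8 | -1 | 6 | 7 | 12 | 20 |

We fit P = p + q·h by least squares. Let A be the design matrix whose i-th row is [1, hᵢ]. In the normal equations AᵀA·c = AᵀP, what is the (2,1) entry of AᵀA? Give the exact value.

Row 2 ↔ basis h, column 1 ↔ basis 1, so (AᵀA)_{2,1} = Σᵢ h = (-2)·(1) + (1)·(1) + (2)·(1) + (3)·(1) + (5)·(1) + (8)·(1) = 17.

17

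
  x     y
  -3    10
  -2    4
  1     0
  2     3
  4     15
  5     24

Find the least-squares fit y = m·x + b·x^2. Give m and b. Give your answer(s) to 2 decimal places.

m = -0.28, b = 1.01

Entries of AᵀA: Σx·x = 59, Σx·x^2 = 163, Σx^2·x^2 = 995.
Right-hand side: Σx·y = 148, Σx^2·y = 958.
AᵀA·[m, b]ᵀ = Aᵀy becomes [[59, 163]; [163, 995]]·[m, b]ᵀ = [148, 958]ᵀ.
Δ = 59·995 − 163² = 32136.
m = (148·995 − 163·958)/32136 = -4447/16068; b = (59·958 − 163·148)/32136 = 16199/16068.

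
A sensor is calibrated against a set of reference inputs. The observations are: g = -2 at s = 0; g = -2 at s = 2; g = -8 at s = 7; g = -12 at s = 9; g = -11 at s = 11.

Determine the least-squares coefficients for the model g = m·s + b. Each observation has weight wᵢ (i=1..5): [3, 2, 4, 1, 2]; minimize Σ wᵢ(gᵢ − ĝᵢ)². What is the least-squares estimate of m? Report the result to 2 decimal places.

m = -0.93

Forming MᵀWM = [[527, 63]; [63, 12]] and MᵀWg = [-582, -76]ᵀ gives MᵀWM·[m, b]ᵀ = MᵀWg.
Determinant 527·12 − 63² = 2355.
m = ((-582)·12 − 63·(-76))/2355 = -732/785; b = (527·(-76) − 63·(-582))/2355 = -3386/2355.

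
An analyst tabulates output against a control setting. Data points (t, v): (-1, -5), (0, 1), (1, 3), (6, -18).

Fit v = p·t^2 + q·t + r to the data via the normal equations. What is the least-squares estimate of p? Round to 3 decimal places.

p = -1.188

Sums needed: Σt^2·t^2 = 1298, Σt^2·t = 216, Σt^2 = 38, Σt·t = 38, Σt = 6, Σ1 = 4.
Right-hand side: Σt^2·v = -650, Σt·v = -100, Σv = -19.
Normal equations: [[1298, 216, 38]; [216, 38, 6]; [38, 6, 4]]·[p, q, r]ᵀ = [-650, -100, -19]ᵀ.
Inverting the 3×3 Gram matrix, [p, q, r]ᵀ = [-2247/1892, 7655/1892, 877/1892]ᵀ.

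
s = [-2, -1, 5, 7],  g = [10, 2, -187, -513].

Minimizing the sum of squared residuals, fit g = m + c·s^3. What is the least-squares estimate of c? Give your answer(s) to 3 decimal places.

c = -1.493

XᵀX·[m, c]ᵀ = Xᵀg reads: 4·m + 459·c = -688;  459·m + 133339·c = -199416.
Δ = 4·133339 − 459² = 322675.
m = ((-688)·133339 − 459·(-199416))/322675 = -205288/322675; c = (4·(-199416) − 459·(-688))/322675 = -481872/322675.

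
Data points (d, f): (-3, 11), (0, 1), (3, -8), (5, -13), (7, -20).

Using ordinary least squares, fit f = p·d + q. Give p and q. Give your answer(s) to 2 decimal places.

The normal system MᵀM·[p, q]ᵀ = Mᵀf is [[92, 12]; [12, 5]]·[p, q]ᵀ = [-262, -29]ᵀ.
Eliminating q: 5·(row 1) − 12·(row 2) gives 316·p = 5·(-262) − 12·(-29) = -962, so p = -481/158.
Then q = ((-29) − 12·(-481/158))/5 = 119/79.

p = -3.04, q = 1.51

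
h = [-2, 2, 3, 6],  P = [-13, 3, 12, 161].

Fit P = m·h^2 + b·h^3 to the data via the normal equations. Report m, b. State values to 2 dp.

m = -1.47, b = 0.99

The normal equations are: 1409·m + 8019·b = 5864;  8019·m + 47513·b = 35228.
(Σh^2·h^2 = 1409, Σh^2·h^3 = 8019, Σh^3·h^3 = 47513, Σh^2·P = 5864, Σh^3·P = 35228.)
Eliminating b: 47513·(row 1) − 8019·(row 2) gives 2641456·m = 47513·5864 − 8019·35228 = -3877100, so m = -969275/660364.
Then b = (35228 − 8019·(-969275/660364))/47513 = 653209/660364.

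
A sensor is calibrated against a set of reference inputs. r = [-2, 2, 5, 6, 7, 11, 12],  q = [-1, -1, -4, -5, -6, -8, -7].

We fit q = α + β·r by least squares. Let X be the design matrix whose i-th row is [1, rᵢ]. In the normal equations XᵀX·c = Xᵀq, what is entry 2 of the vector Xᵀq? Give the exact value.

-264

Entry 2 ↔ basis r, so (Xᵀq)_{2} = Σᵢ (r)·qᵢ = (-2)·(-1) + (2)·(-1) + (5)·(-4) + (6)·(-5) + (7)·(-6) + (11)·(-8) + (12)·(-7) = -264.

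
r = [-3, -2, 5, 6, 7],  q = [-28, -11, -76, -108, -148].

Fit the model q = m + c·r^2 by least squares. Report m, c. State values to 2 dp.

m = 0.13, c = -3.02

From the data, Σ1 = 5, Σr^2 = 123, Σr^2·r^2 = 4419.
Moment sums: Σq = -371, Σr^2·q = -13336.
det = 5·4419 − 123² = 6966.
m = ((-371)·4419 − 123·(-13336))/6966 = 293/2322; c = (5·(-13336) − 123·(-371))/6966 = -21047/6966.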